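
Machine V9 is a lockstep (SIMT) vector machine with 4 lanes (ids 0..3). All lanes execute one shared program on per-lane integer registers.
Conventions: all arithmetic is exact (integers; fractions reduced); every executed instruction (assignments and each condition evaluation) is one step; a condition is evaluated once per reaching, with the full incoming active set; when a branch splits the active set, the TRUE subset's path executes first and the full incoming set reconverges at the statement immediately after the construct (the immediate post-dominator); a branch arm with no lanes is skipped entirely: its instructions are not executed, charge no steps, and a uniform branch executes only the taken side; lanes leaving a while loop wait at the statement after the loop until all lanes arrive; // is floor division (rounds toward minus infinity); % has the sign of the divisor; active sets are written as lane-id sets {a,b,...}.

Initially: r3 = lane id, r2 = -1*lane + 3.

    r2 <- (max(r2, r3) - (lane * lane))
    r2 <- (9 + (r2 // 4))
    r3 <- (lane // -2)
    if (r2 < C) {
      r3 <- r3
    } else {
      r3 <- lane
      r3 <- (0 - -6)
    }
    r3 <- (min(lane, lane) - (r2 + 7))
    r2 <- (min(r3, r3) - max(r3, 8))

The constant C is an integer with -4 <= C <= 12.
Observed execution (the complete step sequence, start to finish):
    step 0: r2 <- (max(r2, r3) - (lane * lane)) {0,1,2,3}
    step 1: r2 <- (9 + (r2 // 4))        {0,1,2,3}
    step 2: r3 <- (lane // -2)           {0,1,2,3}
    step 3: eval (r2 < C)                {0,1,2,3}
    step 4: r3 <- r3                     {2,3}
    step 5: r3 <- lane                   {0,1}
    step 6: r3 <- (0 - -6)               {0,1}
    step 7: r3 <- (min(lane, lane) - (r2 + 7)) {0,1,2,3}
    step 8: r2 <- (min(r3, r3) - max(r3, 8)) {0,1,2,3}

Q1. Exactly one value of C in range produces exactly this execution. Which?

Answer: C = 9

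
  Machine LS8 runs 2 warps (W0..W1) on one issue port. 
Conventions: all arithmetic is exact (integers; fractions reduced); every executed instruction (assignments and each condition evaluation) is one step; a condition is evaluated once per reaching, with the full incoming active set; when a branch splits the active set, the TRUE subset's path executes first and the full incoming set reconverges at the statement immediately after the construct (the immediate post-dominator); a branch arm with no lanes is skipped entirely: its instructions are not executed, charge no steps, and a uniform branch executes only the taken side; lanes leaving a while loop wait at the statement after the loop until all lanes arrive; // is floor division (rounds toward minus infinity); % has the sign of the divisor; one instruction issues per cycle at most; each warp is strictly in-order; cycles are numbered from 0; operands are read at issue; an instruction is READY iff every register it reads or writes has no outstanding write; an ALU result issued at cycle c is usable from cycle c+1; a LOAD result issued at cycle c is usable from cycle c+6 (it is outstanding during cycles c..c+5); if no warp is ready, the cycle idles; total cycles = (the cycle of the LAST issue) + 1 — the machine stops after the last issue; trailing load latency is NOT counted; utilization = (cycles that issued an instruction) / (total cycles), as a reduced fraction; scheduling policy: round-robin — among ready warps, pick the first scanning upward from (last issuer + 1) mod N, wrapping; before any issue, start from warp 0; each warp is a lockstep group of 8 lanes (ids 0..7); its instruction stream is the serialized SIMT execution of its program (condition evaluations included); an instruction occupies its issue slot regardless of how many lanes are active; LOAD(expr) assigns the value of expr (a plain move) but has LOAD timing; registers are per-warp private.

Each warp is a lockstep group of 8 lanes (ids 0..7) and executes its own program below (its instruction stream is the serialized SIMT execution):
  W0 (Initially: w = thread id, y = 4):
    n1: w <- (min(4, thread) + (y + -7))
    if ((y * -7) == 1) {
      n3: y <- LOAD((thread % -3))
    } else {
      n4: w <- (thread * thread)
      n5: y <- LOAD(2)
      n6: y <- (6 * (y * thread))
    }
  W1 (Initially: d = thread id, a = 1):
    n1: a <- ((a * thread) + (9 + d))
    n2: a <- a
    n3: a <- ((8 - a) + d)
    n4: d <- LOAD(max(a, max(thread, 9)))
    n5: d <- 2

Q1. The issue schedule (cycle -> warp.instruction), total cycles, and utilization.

cycle 0: W0.I0
cycle 1: W1.I0
cycle 2: W0.I1
cycle 3: W1.I1
cycle 4: W0.I2
cycle 5: W1.I2
cycle 6: W0.I3
cycle 7: W1.I3
cycle 8: idle
cycle 9: idle
cycle 10: idle
cycle 11: idle
cycle 12: W0.I4
cycle 13: W1.I4

Answer: 14 cycles, utilization 5/7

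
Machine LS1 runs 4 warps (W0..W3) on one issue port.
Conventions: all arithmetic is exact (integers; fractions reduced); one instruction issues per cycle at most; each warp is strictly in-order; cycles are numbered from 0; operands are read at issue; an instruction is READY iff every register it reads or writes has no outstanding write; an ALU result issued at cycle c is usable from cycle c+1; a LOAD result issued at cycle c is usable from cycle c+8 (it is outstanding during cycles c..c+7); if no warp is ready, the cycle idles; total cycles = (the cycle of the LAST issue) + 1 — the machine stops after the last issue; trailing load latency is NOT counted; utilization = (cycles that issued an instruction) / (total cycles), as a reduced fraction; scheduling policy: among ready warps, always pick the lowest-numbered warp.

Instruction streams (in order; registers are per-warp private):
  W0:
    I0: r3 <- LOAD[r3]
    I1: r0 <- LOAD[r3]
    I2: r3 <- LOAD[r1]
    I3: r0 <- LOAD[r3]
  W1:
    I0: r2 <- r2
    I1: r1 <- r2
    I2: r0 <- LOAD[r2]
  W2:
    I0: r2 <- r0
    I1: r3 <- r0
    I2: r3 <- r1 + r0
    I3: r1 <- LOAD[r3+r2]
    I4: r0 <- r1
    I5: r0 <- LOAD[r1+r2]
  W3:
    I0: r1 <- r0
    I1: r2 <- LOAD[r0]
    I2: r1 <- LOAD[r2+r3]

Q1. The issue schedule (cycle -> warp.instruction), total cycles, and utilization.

cycle 0: W0.I0
cycle 1: W1.I0
cycle 2: W1.I1
cycle 3: W1.I2
cycle 4: W2.I0
cycle 5: W2.I1
cycle 6: W2.I2
cycle 7: W2.I3
cycle 8: W0.I1
cycle 9: W0.I2
cycle 10: W3.I0
cycle 11: W3.I1
cycle 12: idle
cycle 13: idle
cycle 14: idle
cycle 15: W2.I4
cycle 16: W2.I5
cycle 17: W0.I3
cycle 18: idle
cycle 19: W3.I2

Answer: 20 cycles, utilization 4/5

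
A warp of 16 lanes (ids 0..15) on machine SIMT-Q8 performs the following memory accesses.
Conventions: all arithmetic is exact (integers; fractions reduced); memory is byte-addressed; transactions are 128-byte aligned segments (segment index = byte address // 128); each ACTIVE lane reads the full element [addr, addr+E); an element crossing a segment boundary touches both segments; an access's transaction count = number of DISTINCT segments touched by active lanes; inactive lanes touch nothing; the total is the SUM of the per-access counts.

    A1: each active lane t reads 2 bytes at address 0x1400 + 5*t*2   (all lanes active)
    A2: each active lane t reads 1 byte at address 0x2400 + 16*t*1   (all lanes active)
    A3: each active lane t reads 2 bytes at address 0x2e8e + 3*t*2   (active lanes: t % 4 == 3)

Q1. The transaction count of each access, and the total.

A1: 2 transactions
A2: 2 transactions
A3: 1 transaction

Answer: 2,2,1; total 5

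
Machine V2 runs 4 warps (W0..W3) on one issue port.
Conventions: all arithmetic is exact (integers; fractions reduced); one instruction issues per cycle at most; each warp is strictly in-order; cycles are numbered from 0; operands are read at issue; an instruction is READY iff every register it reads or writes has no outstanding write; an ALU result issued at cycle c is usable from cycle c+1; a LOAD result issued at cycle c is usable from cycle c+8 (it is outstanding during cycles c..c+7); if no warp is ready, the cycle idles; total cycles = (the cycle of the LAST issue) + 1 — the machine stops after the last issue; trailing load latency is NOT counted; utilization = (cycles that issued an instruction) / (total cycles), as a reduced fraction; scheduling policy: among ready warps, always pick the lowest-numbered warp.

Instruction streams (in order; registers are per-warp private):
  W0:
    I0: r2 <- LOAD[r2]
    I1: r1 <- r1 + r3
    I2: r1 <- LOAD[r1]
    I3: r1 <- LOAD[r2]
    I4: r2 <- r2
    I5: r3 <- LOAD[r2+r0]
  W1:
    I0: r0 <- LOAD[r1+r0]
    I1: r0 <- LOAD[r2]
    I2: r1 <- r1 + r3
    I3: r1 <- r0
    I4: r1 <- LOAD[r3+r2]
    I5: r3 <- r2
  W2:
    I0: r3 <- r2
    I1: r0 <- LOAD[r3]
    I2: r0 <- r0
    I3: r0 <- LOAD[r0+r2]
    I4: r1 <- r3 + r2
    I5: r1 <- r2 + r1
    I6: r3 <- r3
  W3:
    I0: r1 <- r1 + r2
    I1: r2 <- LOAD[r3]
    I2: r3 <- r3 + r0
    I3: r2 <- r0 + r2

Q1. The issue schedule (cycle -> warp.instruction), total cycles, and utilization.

cycle 0: W0.I0
cycle 1: W0.I1
cycle 2: W0.I2
cycle 3: W1.I0
cycle 4: W2.I0
cycle 5: W2.I1
cycle 6: W3.I0
cycle 7: W3.I1
cycle 8: W3.I2
cycle 9: idle
cycle 10: W0.I3
cycle 11: W0.I4
cycle 12: W0.I5
cycle 13: W1.I1
cycle 14: W1.I2
cycle 15: W2.I2
cycle 16: W2.I3
cycle 17: W2.I4
cycle 18: W2.I5
cycle 19: W2.I6
cycle 20: W3.I3
cycle 21: W1.I3
cycle 22: W1.I4
cycle 23: W1.I5

Answer: 24 cycles, utilization 23/24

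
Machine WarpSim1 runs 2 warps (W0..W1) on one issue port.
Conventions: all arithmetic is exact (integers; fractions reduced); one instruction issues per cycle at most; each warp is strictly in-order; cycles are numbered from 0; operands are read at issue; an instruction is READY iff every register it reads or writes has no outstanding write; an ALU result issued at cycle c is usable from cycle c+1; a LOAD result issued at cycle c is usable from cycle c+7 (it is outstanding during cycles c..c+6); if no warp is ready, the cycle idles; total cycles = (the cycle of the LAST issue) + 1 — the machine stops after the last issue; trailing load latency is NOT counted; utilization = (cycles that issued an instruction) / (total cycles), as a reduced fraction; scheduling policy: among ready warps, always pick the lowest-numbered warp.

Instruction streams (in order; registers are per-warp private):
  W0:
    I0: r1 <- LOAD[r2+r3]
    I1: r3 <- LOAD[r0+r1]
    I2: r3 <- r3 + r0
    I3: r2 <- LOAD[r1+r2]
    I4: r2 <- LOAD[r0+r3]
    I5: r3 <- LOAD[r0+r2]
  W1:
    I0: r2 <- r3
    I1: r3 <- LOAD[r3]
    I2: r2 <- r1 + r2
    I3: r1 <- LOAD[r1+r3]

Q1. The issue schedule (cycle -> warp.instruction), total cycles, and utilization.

cycle 0: W0.I0
cycle 1: W1.I0
cycle 2: W1.I1
cycle 3: W1.I2
cycle 4: idle
cycle 5: idle
cycle 6: idle
cycle 7: W0.I1
cycle 8: idle
cycle 9: W1.I3
cycle 10: idle
cycle 11: idle
cycle 12: idle
cycle 13: idle
cycle 14: W0.I2
cycle 15: W0.I3
cycle 16: idle
cycle 17: idle
cycle 18: idle
cycle 19: idle
cycle 20: idle
cycle 21: idle
cycle 22: W0.I4
cycle 23: idle
cycle 24: idle
cycle 25: idle
cycle 26: idle
cycle 27: idle
cycle 28: idle
cycle 29: W0.I5

Answer: 30 cycles, utilization 1/3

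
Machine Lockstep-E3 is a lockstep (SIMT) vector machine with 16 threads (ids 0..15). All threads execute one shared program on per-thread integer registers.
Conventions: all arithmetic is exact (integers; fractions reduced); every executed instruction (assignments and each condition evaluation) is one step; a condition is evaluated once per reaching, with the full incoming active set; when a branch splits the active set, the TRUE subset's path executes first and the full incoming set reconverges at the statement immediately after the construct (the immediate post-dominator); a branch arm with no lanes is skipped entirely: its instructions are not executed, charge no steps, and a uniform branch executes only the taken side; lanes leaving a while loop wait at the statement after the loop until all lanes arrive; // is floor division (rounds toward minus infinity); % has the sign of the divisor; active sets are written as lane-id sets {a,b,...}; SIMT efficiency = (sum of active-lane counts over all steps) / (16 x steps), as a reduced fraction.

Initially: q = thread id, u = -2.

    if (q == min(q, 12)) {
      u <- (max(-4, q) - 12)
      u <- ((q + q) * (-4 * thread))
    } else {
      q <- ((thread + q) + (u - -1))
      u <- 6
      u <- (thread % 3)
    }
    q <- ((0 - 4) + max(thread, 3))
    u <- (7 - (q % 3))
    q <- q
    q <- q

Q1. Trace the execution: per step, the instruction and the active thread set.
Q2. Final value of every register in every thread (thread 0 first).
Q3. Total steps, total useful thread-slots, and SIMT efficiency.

step 0: eval (q == min(q, 12))       {0,1,2,3,4,5,6,7,8,9,10,11,12,13,14,15}
step 1: u <- (max(-4, q) - 12)       {0,1,2,3,4,5,6,7,8,9,10,11,12}
step 2: u <- ((q + q) * (-4 * thread)) {0,1,2,3,4,5,6,7,8,9,10,11,12}
step 3: q <- ((thread + q) + (u - -1)) {13,14,15}
step 4: u <- 6                       {13,14,15}
step 5: u <- (thread % 3)            {13,14,15}
step 6: q <- ((0 - 4) + max(thread, 3)) {0,1,2,3,4,5,6,7,8,9,10,11,12,13,14,15}
step 7: u <- (7 - (q % 3))           {0,1,2,3,4,5,6,7,8,9,10,11,12,13,14,15}
step 8: q <- q                       {0,1,2,3,4,5,6,7,8,9,10,11,12,13,14,15}
step 9: q <- q                       {0,1,2,3,4,5,6,7,8,9,10,11,12,13,14,15}

Answer: 10 steps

q: -1,-1,-1,-1,0,1,2,3,4,5,6,7,8,9,10,11
u: 5,5,5,5,7,6,5,7,6,5,7,6,5,7,6,5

steps = 10; useful = 115; efficiency = 115/160 = 23/32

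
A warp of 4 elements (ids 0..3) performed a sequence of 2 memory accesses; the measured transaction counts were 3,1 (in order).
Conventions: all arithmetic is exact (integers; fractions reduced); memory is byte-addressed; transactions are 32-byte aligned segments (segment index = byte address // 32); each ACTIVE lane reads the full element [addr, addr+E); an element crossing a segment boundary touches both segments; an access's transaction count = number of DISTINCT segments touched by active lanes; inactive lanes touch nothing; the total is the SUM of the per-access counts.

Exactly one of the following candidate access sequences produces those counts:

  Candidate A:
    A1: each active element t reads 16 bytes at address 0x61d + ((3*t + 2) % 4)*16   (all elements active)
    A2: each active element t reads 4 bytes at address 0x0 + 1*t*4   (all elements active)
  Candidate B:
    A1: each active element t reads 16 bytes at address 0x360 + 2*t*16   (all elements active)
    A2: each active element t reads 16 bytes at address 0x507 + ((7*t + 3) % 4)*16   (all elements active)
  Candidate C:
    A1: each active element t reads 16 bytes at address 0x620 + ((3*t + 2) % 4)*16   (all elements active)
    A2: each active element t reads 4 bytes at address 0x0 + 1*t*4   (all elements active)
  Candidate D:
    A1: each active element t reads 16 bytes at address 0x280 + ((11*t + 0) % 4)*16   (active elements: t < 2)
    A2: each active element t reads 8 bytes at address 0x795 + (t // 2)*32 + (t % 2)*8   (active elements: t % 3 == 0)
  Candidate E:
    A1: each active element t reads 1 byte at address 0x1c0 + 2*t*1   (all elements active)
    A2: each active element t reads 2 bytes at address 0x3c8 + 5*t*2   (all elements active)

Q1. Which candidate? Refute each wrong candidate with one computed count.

B: A1 gives 4 transactions, not 3
C: A1 gives 2 transactions, not 3
D: A1 gives 2 transactions, not 3
E: A1 gives 1 transaction, not 3
A: all counts match (3,1)

Answer: A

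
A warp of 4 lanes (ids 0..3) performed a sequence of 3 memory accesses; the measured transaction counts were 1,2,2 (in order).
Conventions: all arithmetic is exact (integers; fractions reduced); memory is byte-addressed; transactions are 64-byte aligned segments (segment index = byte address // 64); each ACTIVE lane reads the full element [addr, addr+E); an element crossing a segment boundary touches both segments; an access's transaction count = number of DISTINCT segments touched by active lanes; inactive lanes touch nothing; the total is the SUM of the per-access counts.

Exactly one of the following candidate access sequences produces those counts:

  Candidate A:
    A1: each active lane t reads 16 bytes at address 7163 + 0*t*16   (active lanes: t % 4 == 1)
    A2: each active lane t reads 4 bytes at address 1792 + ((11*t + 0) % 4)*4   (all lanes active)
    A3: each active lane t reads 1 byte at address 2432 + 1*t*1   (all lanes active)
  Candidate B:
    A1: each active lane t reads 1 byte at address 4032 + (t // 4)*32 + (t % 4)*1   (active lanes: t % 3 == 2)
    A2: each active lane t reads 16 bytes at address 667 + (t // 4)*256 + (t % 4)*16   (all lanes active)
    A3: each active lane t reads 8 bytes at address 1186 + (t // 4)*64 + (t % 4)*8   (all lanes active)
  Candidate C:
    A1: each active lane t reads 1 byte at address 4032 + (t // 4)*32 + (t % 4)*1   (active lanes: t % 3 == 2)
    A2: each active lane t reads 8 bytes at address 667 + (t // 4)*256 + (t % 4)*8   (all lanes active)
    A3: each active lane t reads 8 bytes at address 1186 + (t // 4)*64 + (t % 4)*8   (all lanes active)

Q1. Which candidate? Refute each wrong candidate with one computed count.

A: A1 gives 2 transactions, not 1
C: A2 gives 1 transaction, not 2
B: all counts match (1,2,2)

Answer: B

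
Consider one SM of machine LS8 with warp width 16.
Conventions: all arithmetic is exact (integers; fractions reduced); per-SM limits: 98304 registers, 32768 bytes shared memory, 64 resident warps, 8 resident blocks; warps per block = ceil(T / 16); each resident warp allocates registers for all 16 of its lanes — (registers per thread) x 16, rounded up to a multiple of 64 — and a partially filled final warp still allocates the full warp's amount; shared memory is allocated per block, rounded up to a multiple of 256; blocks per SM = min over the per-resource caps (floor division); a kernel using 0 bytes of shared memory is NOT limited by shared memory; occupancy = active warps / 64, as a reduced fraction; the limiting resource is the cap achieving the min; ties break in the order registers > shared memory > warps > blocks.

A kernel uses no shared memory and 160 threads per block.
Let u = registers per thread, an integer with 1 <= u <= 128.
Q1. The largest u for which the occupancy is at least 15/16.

Answer: u = 100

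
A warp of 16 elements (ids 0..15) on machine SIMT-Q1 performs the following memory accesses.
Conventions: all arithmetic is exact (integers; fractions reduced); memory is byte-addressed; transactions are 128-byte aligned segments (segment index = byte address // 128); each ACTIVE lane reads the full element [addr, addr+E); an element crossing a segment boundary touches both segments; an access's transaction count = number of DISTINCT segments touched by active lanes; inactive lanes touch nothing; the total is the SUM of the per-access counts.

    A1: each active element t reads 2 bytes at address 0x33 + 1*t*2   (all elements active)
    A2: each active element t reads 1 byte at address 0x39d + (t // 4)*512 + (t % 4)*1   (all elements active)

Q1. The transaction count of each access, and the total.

A1: 1 transaction
A2: 4 transactions

Answer: 1,4; total 5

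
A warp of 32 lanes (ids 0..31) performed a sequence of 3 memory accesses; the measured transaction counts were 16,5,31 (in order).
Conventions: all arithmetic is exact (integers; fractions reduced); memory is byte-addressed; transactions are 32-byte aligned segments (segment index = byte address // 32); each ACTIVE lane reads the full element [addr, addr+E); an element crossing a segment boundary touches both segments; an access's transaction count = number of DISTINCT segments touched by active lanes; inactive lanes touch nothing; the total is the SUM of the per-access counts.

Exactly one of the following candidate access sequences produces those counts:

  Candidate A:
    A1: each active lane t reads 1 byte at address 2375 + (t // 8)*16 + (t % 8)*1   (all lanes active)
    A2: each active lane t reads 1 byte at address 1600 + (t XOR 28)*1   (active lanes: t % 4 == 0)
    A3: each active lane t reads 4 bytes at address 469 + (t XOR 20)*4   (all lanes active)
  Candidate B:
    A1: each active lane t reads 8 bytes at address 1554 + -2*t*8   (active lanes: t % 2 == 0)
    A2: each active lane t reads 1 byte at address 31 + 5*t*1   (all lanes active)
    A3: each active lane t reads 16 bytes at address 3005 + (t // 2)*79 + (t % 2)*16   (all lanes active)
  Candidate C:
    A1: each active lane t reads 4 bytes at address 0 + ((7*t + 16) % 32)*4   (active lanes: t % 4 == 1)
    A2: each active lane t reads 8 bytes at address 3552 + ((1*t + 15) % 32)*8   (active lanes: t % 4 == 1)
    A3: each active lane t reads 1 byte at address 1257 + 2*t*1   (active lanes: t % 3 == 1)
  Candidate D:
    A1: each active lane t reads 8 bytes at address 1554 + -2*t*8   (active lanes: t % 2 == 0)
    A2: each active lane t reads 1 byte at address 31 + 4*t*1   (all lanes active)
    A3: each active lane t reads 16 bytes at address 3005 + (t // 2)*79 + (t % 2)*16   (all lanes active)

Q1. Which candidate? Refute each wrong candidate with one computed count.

A: A1 gives 2 transactions, not 16
B: A2 gives 6 transactions, not 5
C: A1 gives 4 transactions, not 16
D: all counts match (16,5,31)

Answer: D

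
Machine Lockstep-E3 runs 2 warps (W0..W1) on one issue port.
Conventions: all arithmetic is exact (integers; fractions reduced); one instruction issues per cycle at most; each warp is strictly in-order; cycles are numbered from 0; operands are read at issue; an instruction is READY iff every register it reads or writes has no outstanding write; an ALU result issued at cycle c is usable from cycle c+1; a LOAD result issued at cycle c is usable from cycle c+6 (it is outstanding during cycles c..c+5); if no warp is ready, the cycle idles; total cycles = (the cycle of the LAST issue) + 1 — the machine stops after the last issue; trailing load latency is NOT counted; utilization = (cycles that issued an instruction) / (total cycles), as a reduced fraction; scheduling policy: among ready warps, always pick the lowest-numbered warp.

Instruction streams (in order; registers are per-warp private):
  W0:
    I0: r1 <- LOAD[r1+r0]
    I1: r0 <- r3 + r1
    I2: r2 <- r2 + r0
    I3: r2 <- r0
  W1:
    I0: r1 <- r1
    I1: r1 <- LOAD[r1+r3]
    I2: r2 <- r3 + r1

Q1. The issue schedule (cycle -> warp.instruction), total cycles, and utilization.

cycle 0: W0.I0
cycle 1: W1.I0
cycle 2: W1.I1
cycle 3: idle
cycle 4: idle
cycle 5: idle
cycle 6: W0.I1
cycle 7: W0.I2
cycle 8: W0.I3
cycle 9: W1.I2

Answer: 10 cycles, utilization 7/10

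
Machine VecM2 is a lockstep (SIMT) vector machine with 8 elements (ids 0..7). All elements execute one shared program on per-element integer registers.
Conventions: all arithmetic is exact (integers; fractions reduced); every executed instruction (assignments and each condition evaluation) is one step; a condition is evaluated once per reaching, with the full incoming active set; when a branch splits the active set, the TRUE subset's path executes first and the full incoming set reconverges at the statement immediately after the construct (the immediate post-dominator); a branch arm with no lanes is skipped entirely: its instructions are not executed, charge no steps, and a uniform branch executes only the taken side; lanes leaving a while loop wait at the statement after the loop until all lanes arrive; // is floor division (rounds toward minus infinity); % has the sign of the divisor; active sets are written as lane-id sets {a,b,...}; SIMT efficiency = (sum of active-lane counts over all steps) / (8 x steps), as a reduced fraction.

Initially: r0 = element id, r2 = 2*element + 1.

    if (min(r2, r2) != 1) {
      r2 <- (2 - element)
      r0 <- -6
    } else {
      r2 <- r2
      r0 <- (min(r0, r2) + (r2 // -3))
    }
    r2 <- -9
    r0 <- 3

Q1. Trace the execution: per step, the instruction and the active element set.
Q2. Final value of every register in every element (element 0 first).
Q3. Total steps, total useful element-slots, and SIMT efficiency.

step 0: eval (min(r2, r2) != 1)      {0,1,2,3,4,5,6,7}
step 1: r2 <- (2 - element)          {1,2,3,4,5,6,7}
step 2: r0 <- -6                     {1,2,3,4,5,6,7}
step 3: r2 <- r2                     {0}
step 4: r0 <- (min(r0, r2) + (r2 // -3)) {0}
step 5: r2 <- -9                     {0,1,2,3,4,5,6,7}
step 6: r0 <- 3                      {0,1,2,3,4,5,6,7}

Answer: 7 steps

r0: 3,3,3,3,3,3,3,3
r2: -9,-9,-9,-9,-9,-9,-9,-9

steps = 7; useful = 40; efficiency = 40/56 = 5/7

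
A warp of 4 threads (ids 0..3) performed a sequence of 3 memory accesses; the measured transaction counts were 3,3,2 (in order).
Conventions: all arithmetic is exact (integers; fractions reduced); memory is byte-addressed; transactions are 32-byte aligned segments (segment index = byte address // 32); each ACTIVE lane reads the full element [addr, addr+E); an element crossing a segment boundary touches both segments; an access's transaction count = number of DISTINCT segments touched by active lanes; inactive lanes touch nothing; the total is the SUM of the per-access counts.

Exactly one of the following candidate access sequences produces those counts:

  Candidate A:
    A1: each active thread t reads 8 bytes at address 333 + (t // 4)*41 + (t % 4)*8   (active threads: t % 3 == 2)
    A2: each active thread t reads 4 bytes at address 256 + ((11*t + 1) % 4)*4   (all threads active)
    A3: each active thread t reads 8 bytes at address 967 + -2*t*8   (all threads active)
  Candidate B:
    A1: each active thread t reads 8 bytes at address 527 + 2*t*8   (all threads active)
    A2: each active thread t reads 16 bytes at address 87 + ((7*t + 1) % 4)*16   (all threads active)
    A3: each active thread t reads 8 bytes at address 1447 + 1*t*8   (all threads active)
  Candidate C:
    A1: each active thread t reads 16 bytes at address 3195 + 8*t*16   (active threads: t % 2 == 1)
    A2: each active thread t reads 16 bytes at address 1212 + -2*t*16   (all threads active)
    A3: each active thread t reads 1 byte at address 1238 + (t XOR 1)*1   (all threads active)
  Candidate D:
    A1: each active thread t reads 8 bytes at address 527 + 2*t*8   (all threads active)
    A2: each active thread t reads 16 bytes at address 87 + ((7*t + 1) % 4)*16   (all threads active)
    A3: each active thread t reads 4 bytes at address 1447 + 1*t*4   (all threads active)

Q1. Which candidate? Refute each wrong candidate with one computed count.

A: A1 gives 2 transactions, not 3
C: A1 gives 4 transactions, not 3
D: A3 gives 1 transaction, not 2
B: all counts match (3,3,2)

Answer: B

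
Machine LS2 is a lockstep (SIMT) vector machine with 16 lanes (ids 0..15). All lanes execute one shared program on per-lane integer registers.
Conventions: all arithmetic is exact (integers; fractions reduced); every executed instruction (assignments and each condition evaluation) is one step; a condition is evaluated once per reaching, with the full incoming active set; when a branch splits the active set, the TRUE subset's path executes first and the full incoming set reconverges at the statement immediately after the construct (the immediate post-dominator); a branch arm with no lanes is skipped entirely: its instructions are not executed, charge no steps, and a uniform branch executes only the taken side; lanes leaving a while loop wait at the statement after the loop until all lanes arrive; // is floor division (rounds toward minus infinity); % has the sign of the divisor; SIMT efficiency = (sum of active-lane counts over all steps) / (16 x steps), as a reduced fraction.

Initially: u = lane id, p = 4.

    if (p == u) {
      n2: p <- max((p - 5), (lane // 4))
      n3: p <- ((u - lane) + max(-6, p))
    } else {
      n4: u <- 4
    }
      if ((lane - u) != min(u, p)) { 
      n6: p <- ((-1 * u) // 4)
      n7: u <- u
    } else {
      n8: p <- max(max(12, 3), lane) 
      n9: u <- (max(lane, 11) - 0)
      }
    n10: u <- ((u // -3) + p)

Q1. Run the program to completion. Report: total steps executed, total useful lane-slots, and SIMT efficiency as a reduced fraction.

Answer: 10 steps, 97 useful, 97/160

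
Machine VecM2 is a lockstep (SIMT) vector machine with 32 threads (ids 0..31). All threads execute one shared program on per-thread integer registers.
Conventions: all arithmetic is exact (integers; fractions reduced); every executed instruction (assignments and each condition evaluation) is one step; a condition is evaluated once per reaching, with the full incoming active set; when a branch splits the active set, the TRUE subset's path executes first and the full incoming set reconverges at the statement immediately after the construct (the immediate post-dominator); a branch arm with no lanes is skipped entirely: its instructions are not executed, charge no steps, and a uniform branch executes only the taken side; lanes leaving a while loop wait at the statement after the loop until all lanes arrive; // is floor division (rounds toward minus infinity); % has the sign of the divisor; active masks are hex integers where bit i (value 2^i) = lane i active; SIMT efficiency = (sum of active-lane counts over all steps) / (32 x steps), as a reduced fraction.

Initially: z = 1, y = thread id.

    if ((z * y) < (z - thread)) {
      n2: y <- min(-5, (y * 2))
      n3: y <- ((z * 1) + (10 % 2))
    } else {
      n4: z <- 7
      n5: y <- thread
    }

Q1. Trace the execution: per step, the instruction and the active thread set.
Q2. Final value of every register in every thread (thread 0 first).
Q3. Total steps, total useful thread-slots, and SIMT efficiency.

step 0: eval ((z * y) < (z - thread)) 0xffffffff
step 1: y <- min(-5, (y * 2))        0x00000001
step 2: y <- ((z * 1) + (10 % 2))    0x00000001
step 3: z <- 7                       0xfffffffe
step 4: y <- thread                  0xfffffffe

Answer: 5 steps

z: 1,7,7,7,7,7,7,7,7,7,7,7,7,7,7,7,7,7,7,7,7,7,7,7,7,7,7,7,7,7,7,7
y: 1,1,2,3,4,5,6,7,8,9,10,11,12,13,14,15,16,17,18,19,20,21,22,23,24,25,26,27,28,29,30,31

steps = 5; useful = 96; efficiency = 96/160 = 3/5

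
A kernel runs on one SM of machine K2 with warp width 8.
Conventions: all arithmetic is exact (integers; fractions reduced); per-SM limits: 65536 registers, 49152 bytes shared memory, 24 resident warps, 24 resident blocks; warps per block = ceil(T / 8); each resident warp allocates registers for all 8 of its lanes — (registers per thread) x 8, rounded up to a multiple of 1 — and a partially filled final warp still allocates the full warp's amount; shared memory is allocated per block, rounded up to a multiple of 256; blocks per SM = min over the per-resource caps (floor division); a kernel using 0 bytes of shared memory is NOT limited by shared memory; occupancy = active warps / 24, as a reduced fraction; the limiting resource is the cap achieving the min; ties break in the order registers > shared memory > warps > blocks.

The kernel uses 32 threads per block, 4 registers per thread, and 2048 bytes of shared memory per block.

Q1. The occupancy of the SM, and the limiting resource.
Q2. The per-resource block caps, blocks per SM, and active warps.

Answer: occupancy 1, limited by warps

registers: 512 blocks
shared memory: 24 blocks
warps: 6 blocks
blocks: 24 blocks

Answer: 6 blocks, 24 active warps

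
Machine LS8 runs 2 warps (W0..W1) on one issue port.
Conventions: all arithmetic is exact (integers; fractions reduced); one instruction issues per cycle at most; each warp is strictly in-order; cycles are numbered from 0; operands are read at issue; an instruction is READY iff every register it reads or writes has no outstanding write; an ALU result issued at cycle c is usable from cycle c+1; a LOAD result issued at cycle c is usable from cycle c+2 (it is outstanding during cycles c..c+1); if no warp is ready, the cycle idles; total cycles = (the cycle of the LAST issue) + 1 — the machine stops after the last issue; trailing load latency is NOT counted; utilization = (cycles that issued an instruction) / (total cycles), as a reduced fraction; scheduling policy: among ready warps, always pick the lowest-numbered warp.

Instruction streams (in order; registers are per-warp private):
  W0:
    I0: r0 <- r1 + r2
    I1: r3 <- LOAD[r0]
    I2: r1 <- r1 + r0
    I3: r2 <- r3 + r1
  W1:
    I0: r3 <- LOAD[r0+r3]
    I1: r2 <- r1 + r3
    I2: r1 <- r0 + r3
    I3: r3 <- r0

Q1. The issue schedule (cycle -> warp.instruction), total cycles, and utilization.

cycle 0: W0.I0
cycle 1: W0.I1
cycle 2: W0.I2
cycle 3: W0.I3
cycle 4: W1.I0
cycle 5: idle
cycle 6: W1.I1
cycle 7: W1.I2
cycle 8: W1.I3

Answer: 9 cycles, utilization 8/9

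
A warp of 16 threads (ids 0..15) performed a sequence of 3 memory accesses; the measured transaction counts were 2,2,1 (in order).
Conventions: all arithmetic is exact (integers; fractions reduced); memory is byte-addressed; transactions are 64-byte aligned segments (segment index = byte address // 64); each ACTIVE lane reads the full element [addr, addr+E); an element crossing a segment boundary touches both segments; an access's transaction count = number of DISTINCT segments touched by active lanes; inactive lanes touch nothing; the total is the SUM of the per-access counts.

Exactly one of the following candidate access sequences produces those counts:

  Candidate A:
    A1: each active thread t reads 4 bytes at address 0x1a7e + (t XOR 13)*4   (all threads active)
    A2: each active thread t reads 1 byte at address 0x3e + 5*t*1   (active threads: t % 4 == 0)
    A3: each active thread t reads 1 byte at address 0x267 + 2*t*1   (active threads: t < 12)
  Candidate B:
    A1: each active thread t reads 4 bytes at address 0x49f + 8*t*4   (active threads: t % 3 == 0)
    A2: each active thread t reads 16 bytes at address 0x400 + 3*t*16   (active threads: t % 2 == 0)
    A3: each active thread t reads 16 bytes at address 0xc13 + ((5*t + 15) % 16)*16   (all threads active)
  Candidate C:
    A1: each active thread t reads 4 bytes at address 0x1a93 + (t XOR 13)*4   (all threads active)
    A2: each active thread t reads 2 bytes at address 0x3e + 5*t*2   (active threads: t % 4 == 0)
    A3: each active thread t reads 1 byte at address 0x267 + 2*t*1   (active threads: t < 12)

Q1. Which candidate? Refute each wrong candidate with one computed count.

B: A1 gives 9 transactions, not 2
C: A2 gives 3 transactions, not 2
A: all counts match (2,2,1)

Answer: A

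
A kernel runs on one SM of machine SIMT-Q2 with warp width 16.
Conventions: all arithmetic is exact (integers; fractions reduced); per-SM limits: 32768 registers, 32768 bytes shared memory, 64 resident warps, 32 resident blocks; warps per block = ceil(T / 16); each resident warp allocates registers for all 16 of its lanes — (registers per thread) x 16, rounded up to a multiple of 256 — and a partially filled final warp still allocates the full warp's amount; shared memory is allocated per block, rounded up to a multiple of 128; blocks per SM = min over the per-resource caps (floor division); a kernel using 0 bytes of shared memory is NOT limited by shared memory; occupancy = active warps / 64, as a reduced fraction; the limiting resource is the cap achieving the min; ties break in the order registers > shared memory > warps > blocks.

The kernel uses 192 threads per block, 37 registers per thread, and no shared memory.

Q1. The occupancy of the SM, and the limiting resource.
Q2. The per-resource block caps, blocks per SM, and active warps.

Answer: occupancy 9/16, limited by registers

registers: 3 blocks
shared memory: no limit (kernel uses none)
warps: 5 blocks
blocks: 32 blocks

Answer: 3 blocks, 36 active warps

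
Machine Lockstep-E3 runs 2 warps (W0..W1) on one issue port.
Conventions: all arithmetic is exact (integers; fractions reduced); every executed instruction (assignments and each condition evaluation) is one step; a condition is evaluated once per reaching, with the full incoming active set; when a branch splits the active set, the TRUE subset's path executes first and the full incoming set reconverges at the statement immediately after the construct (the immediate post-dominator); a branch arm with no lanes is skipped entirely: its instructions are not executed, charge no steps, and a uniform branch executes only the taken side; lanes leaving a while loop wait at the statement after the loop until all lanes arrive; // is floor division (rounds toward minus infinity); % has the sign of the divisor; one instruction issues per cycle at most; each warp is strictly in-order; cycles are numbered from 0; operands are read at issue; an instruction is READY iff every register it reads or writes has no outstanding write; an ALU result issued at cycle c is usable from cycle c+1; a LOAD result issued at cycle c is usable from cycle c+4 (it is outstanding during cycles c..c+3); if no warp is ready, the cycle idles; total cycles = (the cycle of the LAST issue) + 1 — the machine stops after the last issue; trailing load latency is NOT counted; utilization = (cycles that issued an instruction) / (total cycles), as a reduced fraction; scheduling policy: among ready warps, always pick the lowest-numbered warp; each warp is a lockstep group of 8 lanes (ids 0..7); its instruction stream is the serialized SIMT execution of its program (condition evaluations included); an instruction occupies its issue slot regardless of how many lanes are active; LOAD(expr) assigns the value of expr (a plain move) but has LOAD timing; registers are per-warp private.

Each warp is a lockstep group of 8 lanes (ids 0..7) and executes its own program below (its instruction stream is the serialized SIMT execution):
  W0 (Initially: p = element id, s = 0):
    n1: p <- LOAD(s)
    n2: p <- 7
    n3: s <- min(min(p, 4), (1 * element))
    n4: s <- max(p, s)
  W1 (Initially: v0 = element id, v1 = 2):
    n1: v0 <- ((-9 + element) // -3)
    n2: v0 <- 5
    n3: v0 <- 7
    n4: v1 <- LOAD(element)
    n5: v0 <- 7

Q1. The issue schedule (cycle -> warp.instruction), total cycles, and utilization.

cycle 0: W0.I0
cycle 1: W1.I0
cycle 2: W1.I1
cycle 3: W1.I2
cycle 4: W0.I1
cycle 5: W0.I2
cycle 6: W0.I3
cycle 7: W1.I3
cycle 8: W1.I4

Answer: 9 cycles, utilization 1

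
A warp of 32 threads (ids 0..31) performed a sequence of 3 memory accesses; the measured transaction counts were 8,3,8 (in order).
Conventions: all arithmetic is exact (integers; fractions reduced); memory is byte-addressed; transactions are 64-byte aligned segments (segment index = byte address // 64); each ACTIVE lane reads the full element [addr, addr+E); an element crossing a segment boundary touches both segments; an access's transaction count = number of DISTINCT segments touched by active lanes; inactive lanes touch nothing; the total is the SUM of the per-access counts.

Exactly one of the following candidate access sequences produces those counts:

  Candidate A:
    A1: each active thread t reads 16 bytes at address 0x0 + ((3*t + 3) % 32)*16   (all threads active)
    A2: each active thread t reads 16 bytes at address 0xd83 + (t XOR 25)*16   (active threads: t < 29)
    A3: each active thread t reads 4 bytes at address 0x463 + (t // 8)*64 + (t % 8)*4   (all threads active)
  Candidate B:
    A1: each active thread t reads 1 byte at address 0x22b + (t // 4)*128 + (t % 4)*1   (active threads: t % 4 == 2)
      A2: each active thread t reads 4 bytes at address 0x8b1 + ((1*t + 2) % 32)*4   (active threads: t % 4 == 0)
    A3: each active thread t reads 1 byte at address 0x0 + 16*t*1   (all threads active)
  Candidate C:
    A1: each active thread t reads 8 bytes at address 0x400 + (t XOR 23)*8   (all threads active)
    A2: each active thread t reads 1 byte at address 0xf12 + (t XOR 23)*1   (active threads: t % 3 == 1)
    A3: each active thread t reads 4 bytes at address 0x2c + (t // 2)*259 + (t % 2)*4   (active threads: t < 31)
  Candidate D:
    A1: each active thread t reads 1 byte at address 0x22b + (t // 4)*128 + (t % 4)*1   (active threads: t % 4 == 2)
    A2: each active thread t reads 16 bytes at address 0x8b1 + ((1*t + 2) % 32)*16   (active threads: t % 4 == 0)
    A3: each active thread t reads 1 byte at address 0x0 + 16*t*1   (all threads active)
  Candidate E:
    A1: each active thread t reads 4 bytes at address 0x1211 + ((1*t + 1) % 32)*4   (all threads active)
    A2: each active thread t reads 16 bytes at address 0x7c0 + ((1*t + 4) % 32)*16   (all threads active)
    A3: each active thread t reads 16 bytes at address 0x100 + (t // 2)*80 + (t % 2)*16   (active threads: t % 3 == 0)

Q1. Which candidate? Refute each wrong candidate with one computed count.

A: A2 gives 9 transactions, not 3
C: A1 gives 4 transactions, not 8
D: A2 gives 8 transactions, not 3
E: A1 gives 3 transactions, not 8
B: all counts match (8,3,8)

Answer: B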